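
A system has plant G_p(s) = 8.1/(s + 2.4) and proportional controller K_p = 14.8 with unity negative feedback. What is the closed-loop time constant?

Closed-loop transfer function: T(s) = K_p·G_p(s)/(1 + K_p·G_p(s)) = 119.9/(s + 2.4 + 119.9) = 119.9/(s + 122.3).
Time constant τ = 1/122.3 = 0.00818 s.

τ = 0.00818 s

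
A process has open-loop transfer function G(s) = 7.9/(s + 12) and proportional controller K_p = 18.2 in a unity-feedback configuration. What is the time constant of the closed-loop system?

Closed-loop transfer function: T(s) = K_p·G(s)/(1 + K_p·G(s)) = 143.8/(s + 12 + 143.8) = 143.8/(s + 155.8).
Time constant τ = 1/155.8 = 0.00642 s.

τ = 0.00642 s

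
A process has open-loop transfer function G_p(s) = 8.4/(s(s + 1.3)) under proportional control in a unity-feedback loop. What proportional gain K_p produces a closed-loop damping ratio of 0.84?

K_p = 0.0713

Closed-loop characteristic equation: s² + 1.3s + K_p·8.4 = 0.
So ω_n = √(8.4K_p) and 2ζω_n = 1.3, giving ζ = 1.3/(2√(8.4K_p)).
Setting ζ = 0.84: √(8.4K_p) = 1.3/(2·0.84) = 0.7738, so K_p = 0.5988/8.4 = 0.0713.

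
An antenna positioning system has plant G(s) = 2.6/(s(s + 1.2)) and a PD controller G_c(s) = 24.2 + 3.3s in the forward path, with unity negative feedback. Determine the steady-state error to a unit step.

The open loop G_c(s)G(s) has a pole at the origin (type 1), so the static position error constant is infinite and e_ss = 1/(1+∞) = 0.

0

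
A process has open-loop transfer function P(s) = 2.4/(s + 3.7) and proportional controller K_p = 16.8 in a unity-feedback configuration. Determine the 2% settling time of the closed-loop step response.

Closed-loop transfer function: T(s) = K_p·P(s)/(1 + K_p·P(s)) = 40.32/(s + 3.7 + 40.32) = 40.32/(s + 44.02).
Time constant τ = 1/44.02 = 0.02272 s, so the 2% settling time is about 4τ = 0.0909 s.

T_s ≈ 0.0909 s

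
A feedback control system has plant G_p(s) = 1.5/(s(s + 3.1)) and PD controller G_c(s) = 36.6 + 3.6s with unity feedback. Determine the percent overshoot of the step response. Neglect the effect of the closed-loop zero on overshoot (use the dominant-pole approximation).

11.1%

Forward path: (36.6 + 3.6s)·1.5/(s(s+3.1)). The closed-loop characteristic equation is s² + (3.1 + 1.5·3.6)s + 1.5·36.6 = 0.
That is s² + 8.5s + 54.9 = 0, so ω_n = 7.409 rad/s and ζ = 8.5/(2·7.409) = 0.5736.
%OS = 100·exp(−πζ/√(1−ζ²)) = 11.1%.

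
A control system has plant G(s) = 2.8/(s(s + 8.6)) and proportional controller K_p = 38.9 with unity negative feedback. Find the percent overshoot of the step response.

The closed-loop denominator s² + 8.6s + 108.9 gives ω_n = √108.9 = 10.44 and ζ = 8.6/(2ω_n) = 0.412.
%OS = 100·exp(−πζ/√(1−ζ²)) = 100·exp(−π·0.412/√0.8302) = 24.2%.

24.2%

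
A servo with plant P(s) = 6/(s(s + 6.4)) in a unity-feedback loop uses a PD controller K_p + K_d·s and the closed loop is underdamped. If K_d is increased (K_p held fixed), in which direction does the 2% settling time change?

Characteristic equation s² + (6.4 + 6K_d)s + 6K_p = 0: raising K_d increases ζω_n = (6.4+6K_d)/2 while the loop stays underdamped, so T_s ≈ 4/(ζω_n) decreases.

decrease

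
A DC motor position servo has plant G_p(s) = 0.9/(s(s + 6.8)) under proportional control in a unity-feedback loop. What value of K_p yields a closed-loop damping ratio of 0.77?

Closed-loop characteristic equation: s² + 6.8s + K_p·0.9 = 0.
So ω_n = √(0.9K_p) and 2ζω_n = 6.8, giving ζ = 6.8/(2√(0.9K_p)).
Setting ζ = 0.77: √(0.9K_p) = 6.8/(2·0.77) = 4.416, so K_p = 19.5/0.9 = 21.7.

K_p = 21.7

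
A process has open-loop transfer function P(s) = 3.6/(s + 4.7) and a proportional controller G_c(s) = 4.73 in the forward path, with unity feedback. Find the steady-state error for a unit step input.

0.216

The loop is type 0. Static position error constant K_pos = G_c(0)·P(0) = 4.73·0.766 = 3.623.
Steady-state error to a unit step: e_ss = 1/(1+K_pos) = 1/4.623 = 0.216.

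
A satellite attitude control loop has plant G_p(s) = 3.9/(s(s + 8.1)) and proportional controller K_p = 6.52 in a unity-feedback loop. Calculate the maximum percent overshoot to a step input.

From 1 + K_pG_p(s) = 0: s² + 8.1s + 25.43 = 0 ⇒ ω_n = 5.043, ζ = 0.8032.
%OS = 100·exp(−πζ/√(1−ζ²)) = 100·exp(−π·0.8032/√0.3549) = 1.45%.

1.45%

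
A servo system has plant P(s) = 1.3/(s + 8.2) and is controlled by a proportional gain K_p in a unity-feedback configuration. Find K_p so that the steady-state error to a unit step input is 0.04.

Steady-state error for a unit step on this type-0 loop is 1/(1 + K_p·P(0)).
P(0) = 0.1585. Require 1/(1 + K_p·0.1585) = 0.04, so 1 + 0.1585·K_p = 25.
K_p = (25 − 1)/0.1585 = 151.

K_p = 151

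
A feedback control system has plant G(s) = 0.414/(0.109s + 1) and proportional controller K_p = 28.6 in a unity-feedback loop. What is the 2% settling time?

Closed loop: T(s) = K_p·G/(1+K_p·G) = 11.84/(0.109s + 1 + 11.84), with pole at s = −(1 + 11.84)/0.109 = −117.8.
τ = 1/117.8 = 0.008489 s, so 2% settling time ≈ 4τ = 0.034 s.

T_s ≈ 0.034 s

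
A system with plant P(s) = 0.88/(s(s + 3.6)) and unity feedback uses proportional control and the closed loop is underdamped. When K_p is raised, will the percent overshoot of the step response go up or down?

Characteristic equation s² + 3.6s + K_p·0.88 = 0: raising K_p raises ω_n while 2ζω_n = 3.6 is fixed, so ζ falls and overshoot grows.

increase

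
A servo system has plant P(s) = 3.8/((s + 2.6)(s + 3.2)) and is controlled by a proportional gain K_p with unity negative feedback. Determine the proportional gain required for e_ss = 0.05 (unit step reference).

The loop is type 0, so e_ss(step) = 1/(1 + K_pos) with K_pos = K_p·P(0).
P(0) = 0.4567. Require 1/(1 + K_p·0.4567) = 0.05, so 1 + 0.4567·K_p = 20.
K_p = (20 − 1)/0.4567 = 41.6.

K_p = 41.6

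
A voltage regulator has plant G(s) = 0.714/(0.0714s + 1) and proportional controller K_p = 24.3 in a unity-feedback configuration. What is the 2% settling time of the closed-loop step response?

Closed loop: T(s) = K_p·G/(1+K_p·G) = 17.35/(0.0714s + 1 + 17.35), with pole at s = −(1 + 17.35)/0.0714 = −257.
τ = 1/257 = 0.003891 s, so 2% settling time ≈ 4τ = 0.0156 s.

T_s ≈ 0.0156 s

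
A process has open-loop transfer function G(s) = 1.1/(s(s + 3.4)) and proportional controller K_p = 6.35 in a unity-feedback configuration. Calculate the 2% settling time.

T_s ≈ 2.35 s

Closed-loop characteristic equation: s² + 3.4s + 6.985 = 0, so ω_n = 2.643 rad/s and ζ = 3.4/(2·2.643) = 0.6432.
2% settling time T_s ≈ 4/(ζω_n) = 4/1.7 = 2.35 s.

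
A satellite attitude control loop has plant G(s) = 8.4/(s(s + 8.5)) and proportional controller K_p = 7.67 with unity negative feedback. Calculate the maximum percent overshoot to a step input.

Closed-loop characteristic equation: s² + 8.5s + 64.43 = 0, so ω_n = 8.027 rad/s and ζ = 8.5/(2·8.027) = 0.5295.
%OS = 100·exp(−πζ/√(1−ζ²)) = 100·exp(−π·0.5295/√0.7196) = 14.1%.

14.1%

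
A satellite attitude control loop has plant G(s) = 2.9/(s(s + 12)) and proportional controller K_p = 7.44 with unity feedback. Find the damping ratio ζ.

ζ = 1.29

With unity feedback the closed-loop characteristic equation is s² + 12s + 7.44·2.9 = s² + 12s + 21.58 = 0.
So ω_n² = 21.58 ⇒ ω_n = 4.645 rad/s, and ζ = 12/(2ω_n) = 1.29.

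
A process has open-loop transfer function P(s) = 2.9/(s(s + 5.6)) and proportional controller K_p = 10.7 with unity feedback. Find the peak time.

T_p = 0.652 s

The closed-loop denominator s² + 5.6s + 31.03 gives ω_n = √31.03 = 5.57 and ζ = 5.6/(2ω_n) = 0.5027.
Damped frequency ω_d = ω_n√(1−ζ²) = 4.816 rad/s, so peak time T_p = π/ω_d = 0.652 s.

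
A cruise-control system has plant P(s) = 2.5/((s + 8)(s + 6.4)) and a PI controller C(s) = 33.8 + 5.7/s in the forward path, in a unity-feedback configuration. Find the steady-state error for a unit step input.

0

The open loop C(s)P(s) has a pole at the origin (type 1), so the static position error constant is infinite and e_ss = 1/(1+∞) = 0.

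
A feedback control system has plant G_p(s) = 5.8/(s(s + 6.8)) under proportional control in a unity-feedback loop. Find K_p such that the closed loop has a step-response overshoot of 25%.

K_p = 12.2

From %OS = 100·exp(−πζ/√(1−ζ²)) = 25%, ζ = −ln(0.25)/√(π²+ln²(0.25)) = 0.4037.
Characteristic equation s² + 6.8s + 5.8K_p = 0 gives ζ = 6.8/(2√(5.8K_p)).
Setting ζ = 0.4037: √(5.8K_p) = 6.8/(2·0.4037) = 8.422, so K_p = 70.93/5.8 = 12.2.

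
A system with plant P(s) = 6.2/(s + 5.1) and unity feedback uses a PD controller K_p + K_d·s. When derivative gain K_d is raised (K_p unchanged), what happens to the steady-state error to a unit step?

At s = 0 the derivative term contributes nothing: C(0) = K_p regardless of K_d, so K_pos = K_p·P(0) and e_ss are unchanged.

unchanged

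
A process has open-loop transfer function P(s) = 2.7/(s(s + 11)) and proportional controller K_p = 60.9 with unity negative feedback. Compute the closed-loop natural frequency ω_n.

With unity feedback the closed-loop characteristic equation is s² + 11s + 60.9·2.7 = s² + 11s + 164.4 = 0.
So ω_n² = 164.4 ⇒ ω_n = 12.82 rad/s, and ζ = 11/(2ω_n) = 0.429.

ω_n = 12.8 rad/s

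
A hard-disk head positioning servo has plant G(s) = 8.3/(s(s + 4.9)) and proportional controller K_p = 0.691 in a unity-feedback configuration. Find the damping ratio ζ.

1 + K_p·G(s) = 0 gives s² + 4.9s + 5.735 = 0.
Matching s² + 2ζω_n s + ω_n²: ω_n = √5.735 = 2.395 rad/s and 2ζω_n = 4.9, so ζ = 4.9/(2·2.395) = 1.02.

ζ = 1.02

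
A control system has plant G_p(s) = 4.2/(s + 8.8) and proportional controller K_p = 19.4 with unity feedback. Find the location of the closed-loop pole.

s = -90.28

Closed-loop transfer function: T(s) = K_p·G_p(s)/(1 + K_p·G_p(s)) = 81.48/(s + 8.8 + 81.48) = 81.48/(s + 90.28).
The closed-loop pole is at s = −90.28.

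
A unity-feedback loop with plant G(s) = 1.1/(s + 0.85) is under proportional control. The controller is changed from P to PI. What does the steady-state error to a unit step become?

0

The integrator makes K_pos = lim_{s→0} C(s)G(s) infinite, so e_ss = 1/(1+K_pos) = 0.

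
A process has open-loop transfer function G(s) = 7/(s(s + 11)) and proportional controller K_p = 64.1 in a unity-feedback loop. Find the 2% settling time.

From 1 + K_pG(s) = 0: s² + 11s + 448.7 = 0 ⇒ ω_n = 21.18, ζ = 0.2596.
2% settling time T_s ≈ 4/(ζω_n) = 4/5.5 = 0.727 s.

T_s ≈ 0.727 s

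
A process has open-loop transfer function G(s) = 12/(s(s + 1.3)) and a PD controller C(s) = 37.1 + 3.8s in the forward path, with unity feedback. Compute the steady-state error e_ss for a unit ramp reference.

0.00292

The loop has one pole at the origin (type 1). Velocity error constant K_v = lim_{s→0} s·C(s)G(s) = 37.1·12/1.3 = 342.5.
Steady-state error to a unit ramp: e_ss = 1/K_v = 0.00292.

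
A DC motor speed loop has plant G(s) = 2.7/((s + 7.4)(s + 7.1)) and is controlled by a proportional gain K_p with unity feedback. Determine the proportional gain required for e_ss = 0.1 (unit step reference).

K_p = 175

Steady-state error for a unit step on this type-0 loop is 1/(1 + K_p·G(0)).
G(0) = 0.05139. Require 1/(1 + K_p·0.05139) = 0.1, so 1 + 0.05139·K_p = 10.
K_p = (10 − 1)/0.05139 = 175.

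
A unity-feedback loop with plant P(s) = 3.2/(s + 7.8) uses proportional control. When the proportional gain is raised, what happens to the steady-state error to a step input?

e_ss = 1/(1 + K_p·P(0)); a larger K_p raises the denominator, so e_ss decreases.

decrease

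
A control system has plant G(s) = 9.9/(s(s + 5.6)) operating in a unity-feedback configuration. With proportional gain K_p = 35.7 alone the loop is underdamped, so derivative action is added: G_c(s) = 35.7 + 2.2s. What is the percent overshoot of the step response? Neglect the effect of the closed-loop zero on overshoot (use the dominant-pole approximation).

3.55%

Forward path: (35.7 + 2.2s)·9.9/(s(s+5.6)). The closed-loop characteristic equation is s² + (5.6 + 9.9·2.2)s + 9.9·35.7 = 0.
That is s² + 27.38s + 353.4 = 0, so ω_n = 18.8 rad/s and ζ = 27.38/(2·18.8) = 0.7282.
%OS = 100·exp(−πζ/√(1−ζ²)) = 3.55%.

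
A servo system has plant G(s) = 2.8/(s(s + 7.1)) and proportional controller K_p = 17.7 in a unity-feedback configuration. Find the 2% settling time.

The closed-loop denominator s² + 7.1s + 49.56 gives ω_n = √49.56 = 7.04 and ζ = 7.1/(2ω_n) = 0.5043.
2% settling time T_s ≈ 4/(ζω_n) = 4/3.55 = 1.13 s.

T_s ≈ 1.13 s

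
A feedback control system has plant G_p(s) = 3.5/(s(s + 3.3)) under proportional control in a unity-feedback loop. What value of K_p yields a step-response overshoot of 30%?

K_p = 6.07

From %OS = 100·exp(−πζ/√(1−ζ²)) = 30%, ζ = −ln(0.3)/√(π²+ln²(0.3)) = 0.3579.
Characteristic equation s² + 3.3s + 3.5K_p = 0 gives ζ = 3.3/(2√(3.5K_p)).
Setting ζ = 0.3579: √(3.5K_p) = 3.3/(2·0.3579) = 4.611, so K_p = 21.26/3.5 = 6.07.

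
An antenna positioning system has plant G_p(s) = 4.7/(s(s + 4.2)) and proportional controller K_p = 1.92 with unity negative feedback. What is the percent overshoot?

4.64%

The closed-loop denominator s² + 4.2s + 9.024 gives ω_n = √9.024 = 3.004 and ζ = 4.2/(2ω_n) = 0.6991.
%OS = 100·exp(−πζ/√(1−ζ²)) = 100·exp(−π·0.6991/√0.5113) = 4.64%.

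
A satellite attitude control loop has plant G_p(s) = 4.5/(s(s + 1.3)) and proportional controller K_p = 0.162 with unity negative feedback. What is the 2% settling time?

T_s ≈ 6.15 s

From 1 + K_pG_p(s) = 0: s² + 1.3s + 0.729 = 0 ⇒ ω_n = 0.8538, ζ = 0.7613.
2% settling time T_s ≈ 4/(ζω_n) = 4/0.65 = 6.15 s.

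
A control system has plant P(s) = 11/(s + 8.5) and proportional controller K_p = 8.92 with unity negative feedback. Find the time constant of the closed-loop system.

Closed-loop transfer function: T(s) = K_p·P(s)/(1 + K_p·P(s)) = 98.12/(s + 8.5 + 98.12) = 98.12/(s + 106.6).
Time constant τ = 1/106.6 = 0.00938 s.

τ = 0.00938 s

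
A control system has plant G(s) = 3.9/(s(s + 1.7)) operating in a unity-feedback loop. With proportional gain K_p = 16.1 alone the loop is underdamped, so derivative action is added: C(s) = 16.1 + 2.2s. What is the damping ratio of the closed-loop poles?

ζ = 0.649

Forward path: (16.1 + 2.2s)·3.9/(s(s+1.7)). The closed-loop characteristic equation is s² + (1.7 + 3.9·2.2)s + 3.9·16.1 = 0.
That is s² + 10.28s + 62.79 = 0, so ω_n = 7.924 rad/s and ζ = 10.28/(2·7.924) = 0.6487.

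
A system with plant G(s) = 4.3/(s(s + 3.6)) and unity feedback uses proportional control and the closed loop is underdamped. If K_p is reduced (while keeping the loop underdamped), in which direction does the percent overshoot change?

ζ = 3.6/(2√(4.3K_p)) rises as K_p falls; higher damping means less overshoot.

decrease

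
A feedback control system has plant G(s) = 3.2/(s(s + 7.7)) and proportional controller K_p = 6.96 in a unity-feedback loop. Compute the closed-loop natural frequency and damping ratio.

ω_n = 4.72 rad/s, ζ = 0.816

With unity feedback the closed-loop characteristic equation is s² + 7.7s + 6.96·3.2 = s² + 7.7s + 22.27 = 0.
Matching s² + 2ζω_n s + ω_n²: ω_n = √22.27 = 4.719 rad/s and 2ζω_n = 7.7, so ζ = 7.7/(2·4.719) = 0.816.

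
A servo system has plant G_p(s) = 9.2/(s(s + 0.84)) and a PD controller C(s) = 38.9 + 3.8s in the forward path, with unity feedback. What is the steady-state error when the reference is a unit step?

0

The open loop C(s)G_p(s) has a pole at the origin (type 1), so the static position error constant is infinite and e_ss = 1/(1+∞) = 0.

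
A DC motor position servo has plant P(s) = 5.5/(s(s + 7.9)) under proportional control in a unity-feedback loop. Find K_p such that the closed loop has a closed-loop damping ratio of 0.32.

Closed-loop characteristic equation: s² + 7.9s + K_p·5.5 = 0.
So ω_n = √(5.5K_p) and 2ζω_n = 7.9, giving ζ = 7.9/(2√(5.5K_p)).
Setting ζ = 0.32: √(5.5K_p) = 7.9/(2·0.32) = 12.34, so K_p = 152.4/5.5 = 27.7.

K_p = 27.7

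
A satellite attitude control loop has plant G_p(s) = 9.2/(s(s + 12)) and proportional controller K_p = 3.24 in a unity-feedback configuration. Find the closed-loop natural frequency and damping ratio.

ω_n = 5.46 rad/s, ζ = 1.1

1 + K_p·G_p(s) = 0 gives s² + 12s + 29.81 = 0.
Matching s² + 2ζω_n s + ω_n²: ω_n = √29.81 = 5.46 rad/s and 2ζω_n = 12, so ζ = 12/(2·5.46) = 1.1.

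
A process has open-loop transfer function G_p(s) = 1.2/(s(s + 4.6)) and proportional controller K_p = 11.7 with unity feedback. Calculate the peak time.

The closed-loop denominator s² + 4.6s + 14.04 gives ω_n = √14.04 = 3.747 and ζ = 4.6/(2ω_n) = 0.6138.
Damped frequency ω_d = ω_n√(1−ζ²) = 2.958 rad/s, so peak time T_p = π/ω_d = 1.06 s.

T_p = 1.06 s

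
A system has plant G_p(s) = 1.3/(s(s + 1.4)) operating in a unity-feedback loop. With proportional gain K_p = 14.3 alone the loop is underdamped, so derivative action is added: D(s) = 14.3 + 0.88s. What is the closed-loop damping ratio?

ζ = 0.295

Forward path: (14.3 + 0.88s)·1.3/(s(s+1.4)). The closed-loop characteristic equation is s² + (1.4 + 1.3·0.88)s + 1.3·14.3 = 0.
That is s² + 2.544s + 18.59 = 0, so ω_n = 4.312 rad/s and ζ = 2.544/(2·4.312) = 0.295.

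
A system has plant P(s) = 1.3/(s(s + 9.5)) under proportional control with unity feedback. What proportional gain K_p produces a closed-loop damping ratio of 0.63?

K_p = 43.7

Closed-loop characteristic equation: s² + 9.5s + K_p·1.3 = 0.
So ω_n = √(1.3K_p) and 2ζω_n = 9.5, giving ζ = 9.5/(2√(1.3K_p)).
Setting ζ = 0.63: √(1.3K_p) = 9.5/(2·0.63) = 7.54, so K_p = 56.85/1.3 = 43.7.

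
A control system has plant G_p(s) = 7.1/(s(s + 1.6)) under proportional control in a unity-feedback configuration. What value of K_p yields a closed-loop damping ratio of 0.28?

Closed-loop characteristic equation: s² + 1.6s + K_p·7.1 = 0.
So ω_n = √(7.1K_p) and 2ζω_n = 1.6, giving ζ = 1.6/(2√(7.1K_p)).
Setting ζ = 0.28: √(7.1K_p) = 1.6/(2·0.28) = 2.857, so K_p = 8.163/7.1 = 1.15.

K_p = 1.15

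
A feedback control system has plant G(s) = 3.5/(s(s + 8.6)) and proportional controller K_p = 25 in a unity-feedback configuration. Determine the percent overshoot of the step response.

The closed-loop denominator s² + 8.6s + 87.5 gives ω_n = √87.5 = 9.354 and ζ = 8.6/(2ω_n) = 0.4597.
%OS = 100·exp(−πζ/√(1−ζ²)) = 100·exp(−π·0.4597/√0.7887) = 19.7%.

19.7%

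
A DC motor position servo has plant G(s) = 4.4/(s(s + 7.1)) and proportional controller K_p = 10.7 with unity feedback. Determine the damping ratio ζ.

ζ = 0.517

With unity feedback the closed-loop characteristic equation is s² + 7.1s + 10.7·4.4 = s² + 7.1s + 47.08 = 0.
So ω_n² = 47.08 ⇒ ω_n = 6.861 rad/s, and ζ = 7.1/(2ω_n) = 0.517.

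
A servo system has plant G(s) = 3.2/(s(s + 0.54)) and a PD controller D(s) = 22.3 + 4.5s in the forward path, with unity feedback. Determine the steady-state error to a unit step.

0

The open loop D(s)G(s) has a pole at the origin (type 1), so the static position error constant is infinite and e_ss = 1/(1+∞) = 0.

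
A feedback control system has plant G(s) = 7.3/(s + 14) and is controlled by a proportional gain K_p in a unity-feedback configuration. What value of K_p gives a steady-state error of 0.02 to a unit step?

K_p = 94

For a type-0 loop with proportional control, e_ss = 1/(1 + K_p·G(0)).
G(0) = 0.5214. Require 1/(1 + K_p·0.5214) = 0.02, so 1 + 0.5214·K_p = 50.
K_p = (50 − 1)/0.5214 = 94.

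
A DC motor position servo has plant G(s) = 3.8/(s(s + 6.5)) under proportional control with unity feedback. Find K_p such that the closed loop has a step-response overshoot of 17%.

K_p = 11.5

From %OS = 100·exp(−πζ/√(1−ζ²)) = 17%, ζ = −ln(0.17)/√(π²+ln²(0.17)) = 0.4913.
Characteristic equation s² + 6.5s + 3.8K_p = 0 gives ζ = 6.5/(2√(3.8K_p)).
Setting ζ = 0.4913: √(3.8K_p) = 6.5/(2·0.4913) = 6.615, so K_p = 43.76/3.8 = 11.5.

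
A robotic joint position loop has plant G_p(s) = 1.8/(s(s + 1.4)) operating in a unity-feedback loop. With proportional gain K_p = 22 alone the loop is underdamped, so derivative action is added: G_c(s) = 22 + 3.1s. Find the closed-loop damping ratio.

ζ = 0.555

Forward path: (22 + 3.1s)·1.8/(s(s+1.4)). The closed-loop characteristic equation is s² + (1.4 + 1.8·3.1)s + 1.8·22 = 0.
That is s² + 6.98s + 39.6 = 0, so ω_n = 6.293 rad/s and ζ = 6.98/(2·6.293) = 0.5546.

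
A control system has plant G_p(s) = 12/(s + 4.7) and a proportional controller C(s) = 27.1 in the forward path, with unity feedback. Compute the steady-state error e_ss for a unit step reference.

The loop is type 0. Static position error constant K_pos = C(0)·G_p(0) = 27.1·2.553 = 69.19.
Steady-state error to a unit step: e_ss = 1/(1+K_pos) = 1/70.19 = 0.0142.

0.0142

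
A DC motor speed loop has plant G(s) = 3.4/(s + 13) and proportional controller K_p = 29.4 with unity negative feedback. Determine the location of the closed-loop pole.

Closed-loop transfer function: T(s) = K_p·G(s)/(1 + K_p·G(s)) = 99.96/(s + 13 + 99.96) = 99.96/(s + 113).
The closed-loop pole is at s = −113.

s = -113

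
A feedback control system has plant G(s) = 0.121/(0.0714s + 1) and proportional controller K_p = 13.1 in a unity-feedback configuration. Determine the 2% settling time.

T_s ≈ 0.11 s

Closed loop: T(s) = K_p·G/(1+K_p·G) = 1.585/(0.0714s + 1 + 1.585), with pole at s = −(1 + 1.585)/0.0714 = −36.21.
τ = 1/36.21 = 0.02762 s, so 2% settling time ≈ 4τ = 0.11 s.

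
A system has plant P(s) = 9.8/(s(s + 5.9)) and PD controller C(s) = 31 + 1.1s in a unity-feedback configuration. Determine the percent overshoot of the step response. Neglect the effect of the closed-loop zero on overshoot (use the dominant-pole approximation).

18.1%

Forward path: (31 + 1.1s)·9.8/(s(s+5.9)). The closed-loop characteristic equation is s² + (5.9 + 9.8·1.1)s + 9.8·31 = 0.
That is s² + 16.68s + 303.8 = 0, so ω_n = 17.43 rad/s and ζ = 16.68/(2·17.43) = 0.4785.
%OS = 100·exp(−πζ/√(1−ζ²)) = 18.1%.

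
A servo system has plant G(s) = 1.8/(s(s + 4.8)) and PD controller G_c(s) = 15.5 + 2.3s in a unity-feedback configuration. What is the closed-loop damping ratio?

ζ = 0.846

Forward path: (15.5 + 2.3s)·1.8/(s(s+4.8)). The closed-loop characteristic equation is s² + (4.8 + 1.8·2.3)s + 1.8·15.5 = 0.
That is s² + 8.94s + 27.9 = 0, so ω_n = 5.282 rad/s and ζ = 8.94/(2·5.282) = 0.8463.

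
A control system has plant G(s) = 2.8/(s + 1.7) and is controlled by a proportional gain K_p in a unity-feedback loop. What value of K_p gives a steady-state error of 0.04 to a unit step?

Steady-state error for a unit step on this type-0 loop is 1/(1 + K_p·G(0)).
G(0) = 1.647. Require 1/(1 + K_p·1.647) = 0.04, so 1 + 1.647·K_p = 25.
K_p = (25 − 1)/1.647 = 14.6.

K_p = 14.6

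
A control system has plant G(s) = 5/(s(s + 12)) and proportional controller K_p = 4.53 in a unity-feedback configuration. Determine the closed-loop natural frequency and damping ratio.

1 + K_p·G(s) = 0 gives s² + 12s + 22.65 = 0.
Matching s² + 2ζω_n s + ω_n²: ω_n = √22.65 = 4.759 rad/s and 2ζω_n = 12, so ζ = 12/(2·4.759) = 1.26.

ω_n = 4.76 rad/s, ζ = 1.26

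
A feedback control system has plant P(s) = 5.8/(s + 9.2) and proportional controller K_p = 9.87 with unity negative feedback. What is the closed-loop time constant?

Closed-loop transfer function: T(s) = K_p·P(s)/(1 + K_p·P(s)) = 57.25/(s + 9.2 + 57.25) = 57.25/(s + 66.45).
Time constant τ = 1/66.45 = 0.015 s.

τ = 0.015 s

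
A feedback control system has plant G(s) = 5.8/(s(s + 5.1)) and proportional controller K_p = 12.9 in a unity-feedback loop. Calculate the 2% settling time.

T_s ≈ 1.57 s

Closed-loop characteristic equation: s² + 5.1s + 74.82 = 0, so ω_n = 8.65 rad/s and ζ = 5.1/(2·8.65) = 0.2948.
2% settling time T_s ≈ 4/(ζω_n) = 4/2.55 = 1.57 s.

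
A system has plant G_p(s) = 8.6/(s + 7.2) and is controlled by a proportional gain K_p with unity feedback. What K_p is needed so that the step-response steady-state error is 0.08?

K_p = 9.63

The loop is type 0, so e_ss(step) = 1/(1 + K_pos) with K_pos = K_p·G_p(0).
G_p(0) = 1.194. Require 1/(1 + K_p·1.194) = 0.08, so 1 + 1.194·K_p = 12.5.
K_p = (12.5 − 1)/1.194 = 9.63.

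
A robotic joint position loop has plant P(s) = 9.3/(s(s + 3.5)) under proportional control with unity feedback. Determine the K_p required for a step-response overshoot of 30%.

From %OS = 100·exp(−πζ/√(1−ζ²)) = 30%, ζ = −ln(0.3)/√(π²+ln²(0.3)) = 0.3579.
Characteristic equation s² + 3.5s + 9.3K_p = 0 gives ζ = 3.5/(2√(9.3K_p)).
Setting ζ = 0.3579: √(9.3K_p) = 3.5/(2·0.3579) = 4.89, so K_p = 23.91/9.3 = 2.57.

K_p = 2.57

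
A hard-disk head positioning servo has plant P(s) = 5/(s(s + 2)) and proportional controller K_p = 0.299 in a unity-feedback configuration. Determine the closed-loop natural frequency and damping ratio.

With unity feedback the closed-loop characteristic equation is s² + 2s + 0.299·5 = s² + 2s + 1.495 = 0.
Matching s² + 2ζω_n s + ω_n²: ω_n = √1.495 = 1.223 rad/s and 2ζω_n = 2, so ζ = 2/(2·1.223) = 0.818.

ω_n = 1.22 rad/s, ζ = 0.818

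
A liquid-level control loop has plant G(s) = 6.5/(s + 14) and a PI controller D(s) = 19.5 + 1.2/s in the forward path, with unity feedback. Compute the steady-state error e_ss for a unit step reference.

0

The open loop D(s)G(s) has a pole at the origin (type 1), so the static position error constant is infinite and e_ss = 1/(1+∞) = 0.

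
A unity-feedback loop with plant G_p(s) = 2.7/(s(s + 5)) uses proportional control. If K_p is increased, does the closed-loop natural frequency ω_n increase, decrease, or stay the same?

increase

ω_n = √(2.7·K_p), which grows with K_p.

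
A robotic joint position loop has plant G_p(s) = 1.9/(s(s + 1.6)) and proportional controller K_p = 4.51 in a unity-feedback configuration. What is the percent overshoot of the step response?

From 1 + K_pG_p(s) = 0: s² + 1.6s + 8.569 = 0 ⇒ ω_n = 2.927, ζ = 0.2733.
%OS = 100·exp(−πζ/√(1−ζ²)) = 100·exp(−π·0.2733/√0.9253) = 41%.

41%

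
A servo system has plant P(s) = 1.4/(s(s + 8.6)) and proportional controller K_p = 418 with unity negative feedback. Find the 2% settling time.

The closed-loop denominator s² + 8.6s + 585.2 gives ω_n = √585.2 = 24.19 and ζ = 8.6/(2ω_n) = 0.1778.
2% settling time T_s ≈ 4/(ζω_n) = 4/4.3 = 0.93 s.

T_s ≈ 0.93 s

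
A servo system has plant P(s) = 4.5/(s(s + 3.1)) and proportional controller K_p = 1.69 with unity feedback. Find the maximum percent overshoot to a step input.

The closed-loop denominator s² + 3.1s + 7.605 gives ω_n = √7.605 = 2.758 and ζ = 3.1/(2ω_n) = 0.5621.
%OS = 100·exp(−πζ/√(1−ζ²)) = 100·exp(−π·0.5621/√0.6841) = 11.8%.

11.8%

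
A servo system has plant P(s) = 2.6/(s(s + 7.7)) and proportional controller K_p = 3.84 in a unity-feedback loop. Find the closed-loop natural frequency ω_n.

ω_n = 3.16 rad/s

With unity feedback the closed-loop characteristic equation is s² + 7.7s + 3.84·2.6 = s² + 7.7s + 9.984 = 0.
Matching s² + 2ζω_n s + ω_n²: ω_n = √9.984 = 3.16 rad/s and 2ζω_n = 7.7, so ζ = 7.7/(2·3.16) = 1.22.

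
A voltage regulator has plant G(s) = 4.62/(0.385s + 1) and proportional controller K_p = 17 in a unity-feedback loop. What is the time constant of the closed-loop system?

Closed loop: T(s) = K_p·G/(1+K_p·G) = 78.54/(0.385s + 1 + 78.54), with pole at s = −(1 + 78.54)/0.385 = −206.6.
Closed-loop time constant τ = 1/206.6 = 0.00484 s.

τ = 0.00484 s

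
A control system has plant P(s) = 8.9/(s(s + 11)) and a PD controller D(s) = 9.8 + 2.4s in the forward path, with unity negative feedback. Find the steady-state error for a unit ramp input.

The loop has one pole at the origin (type 1). Velocity error constant K_v = lim_{s→0} s·D(s)P(s) = 9.8·8.9/11 = 7.929.
Steady-state error to a unit ramp: e_ss = 1/K_v = 0.126.

0.126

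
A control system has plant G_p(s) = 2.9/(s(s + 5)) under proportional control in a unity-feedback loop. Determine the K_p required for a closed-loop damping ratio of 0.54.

Closed-loop characteristic equation: s² + 5s + K_p·2.9 = 0.
So ω_n = √(2.9K_p) and 2ζω_n = 5, giving ζ = 5/(2√(2.9K_p)).
Setting ζ = 0.54: √(2.9K_p) = 5/(2·0.54) = 4.63, so K_p = 21.43/2.9 = 7.39.

K_p = 7.39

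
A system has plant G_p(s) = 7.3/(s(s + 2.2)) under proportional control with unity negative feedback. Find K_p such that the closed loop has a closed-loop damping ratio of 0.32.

Closed-loop characteristic equation: s² + 2.2s + K_p·7.3 = 0.
So ω_n = √(7.3K_p) and 2ζω_n = 2.2, giving ζ = 2.2/(2√(7.3K_p)).
Setting ζ = 0.32: √(7.3K_p) = 2.2/(2·0.32) = 3.438, so K_p = 11.82/7.3 = 1.62.

K_p = 1.62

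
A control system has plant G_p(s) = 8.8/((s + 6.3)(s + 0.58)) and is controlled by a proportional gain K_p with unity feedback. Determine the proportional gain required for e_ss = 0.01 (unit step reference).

The loop is type 0, so e_ss(step) = 1/(1 + K_pos) with K_pos = K_p·G_p(0).
G_p(0) = 2.408. Require 1/(1 + K_p·2.408) = 0.01, so 1 + 2.408·K_p = 100.
K_p = (100 − 1)/2.408 = 41.1.

K_p = 41.1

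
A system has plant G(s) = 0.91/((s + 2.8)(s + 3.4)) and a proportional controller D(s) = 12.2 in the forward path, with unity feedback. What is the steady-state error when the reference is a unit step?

0.462

The loop is type 0. Static position error constant K_pos = D(0)·G(0) = 12.2·0.09559 = 1.166.
Steady-state error to a unit step: e_ss = 1/(1+K_pos) = 1/2.166 = 0.462.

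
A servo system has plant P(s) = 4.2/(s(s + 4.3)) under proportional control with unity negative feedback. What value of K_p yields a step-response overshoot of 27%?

K_p = 7.44

From %OS = 100·exp(−πζ/√(1−ζ²)) = 27%, ζ = −ln(0.27)/√(π²+ln²(0.27)) = 0.3847.
Characteristic equation s² + 4.3s + 4.2K_p = 0 gives ζ = 4.3/(2√(4.2K_p)).
Setting ζ = 0.3847: √(4.2K_p) = 4.3/(2·0.3847) = 5.589, so K_p = 31.23/4.2 = 7.44.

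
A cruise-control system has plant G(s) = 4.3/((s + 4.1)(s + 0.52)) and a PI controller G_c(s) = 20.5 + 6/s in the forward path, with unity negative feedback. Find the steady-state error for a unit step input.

The open loop G_c(s)G(s) has a pole at the origin (type 1), so the static position error constant is infinite and e_ss = 1/(1+∞) = 0.

0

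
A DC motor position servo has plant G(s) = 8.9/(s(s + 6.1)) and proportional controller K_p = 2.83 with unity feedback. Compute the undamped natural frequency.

1 + K_p·G(s) = 0 gives s² + 6.1s + 25.19 = 0.
So ω_n² = 25.19 ⇒ ω_n = 5.019 rad/s, and ζ = 6.1/(2ω_n) = 0.608.

ω_n = 5.02 rad/s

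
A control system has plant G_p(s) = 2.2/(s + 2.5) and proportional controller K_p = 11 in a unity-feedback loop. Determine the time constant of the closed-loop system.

Closed-loop transfer function: T(s) = K_p·G_p(s)/(1 + K_p·G_p(s)) = 24.2/(s + 2.5 + 24.2) = 24.2/(s + 26.7).
Time constant τ = 1/26.7 = 0.0375 s.

τ = 0.0375 s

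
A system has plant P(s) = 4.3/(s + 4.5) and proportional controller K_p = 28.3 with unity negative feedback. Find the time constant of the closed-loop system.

τ = 0.00792 s

Closed-loop transfer function: T(s) = K_p·P(s)/(1 + K_p·P(s)) = 121.7/(s + 4.5 + 121.7) = 121.7/(s + 126.2).
Time constant τ = 1/126.2 = 0.00792 s.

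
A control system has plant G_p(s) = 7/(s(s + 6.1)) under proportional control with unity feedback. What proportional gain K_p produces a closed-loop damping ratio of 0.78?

Closed-loop characteristic equation: s² + 6.1s + K_p·7 = 0.
So ω_n = √(7K_p) and 2ζω_n = 6.1, giving ζ = 6.1/(2√(7K_p)).
Setting ζ = 0.78: √(7K_p) = 6.1/(2·0.78) = 3.91, so K_p = 15.29/7 = 2.18.

K_p = 2.18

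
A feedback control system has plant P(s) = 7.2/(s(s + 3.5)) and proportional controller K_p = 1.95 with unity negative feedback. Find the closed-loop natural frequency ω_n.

ω_n = 3.75 rad/s

With unity feedback the closed-loop characteristic equation is s² + 3.5s + 1.95·7.2 = s² + 3.5s + 14.04 = 0.
Matching s² + 2ζω_n s + ω_n²: ω_n = √14.04 = 3.747 rad/s and 2ζω_n = 3.5, so ζ = 3.5/(2·3.747) = 0.467.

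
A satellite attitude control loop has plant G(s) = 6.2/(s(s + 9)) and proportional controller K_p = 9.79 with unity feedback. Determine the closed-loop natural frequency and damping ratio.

The closed-loop denominator is s(s+9) + 9.79·6.2 = s² + 9s + 60.7.
Matching s² + 2ζω_n s + ω_n²: ω_n = √60.7 = 7.791 rad/s and 2ζω_n = 9, so ζ = 9/(2·7.791) = 0.578.

ω_n = 7.79 rad/s, ζ = 0.578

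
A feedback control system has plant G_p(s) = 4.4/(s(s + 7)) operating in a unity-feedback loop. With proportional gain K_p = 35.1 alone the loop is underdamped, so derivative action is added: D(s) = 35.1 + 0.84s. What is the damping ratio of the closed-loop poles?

ζ = 0.43

Forward path: (35.1 + 0.84s)·4.4/(s(s+7)). The closed-loop characteristic equation is s² + (7 + 4.4·0.84)s + 4.4·35.1 = 0.
That is s² + 10.7s + 154.4 = 0, so ω_n = 12.43 rad/s and ζ = 10.7/(2·12.43) = 0.4303.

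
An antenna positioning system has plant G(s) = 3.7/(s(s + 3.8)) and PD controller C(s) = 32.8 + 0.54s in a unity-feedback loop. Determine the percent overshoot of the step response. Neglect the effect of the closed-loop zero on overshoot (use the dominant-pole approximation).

42.4%

Forward path: (32.8 + 0.54s)·3.7/(s(s+3.8)). The closed-loop characteristic equation is s² + (3.8 + 3.7·0.54)s + 3.7·32.8 = 0.
That is s² + 5.798s + 121.4 = 0, so ω_n = 11.02 rad/s and ζ = 5.798/(2·11.02) = 0.2632.
%OS = 100·exp(−πζ/√(1−ζ²)) = 42.4%.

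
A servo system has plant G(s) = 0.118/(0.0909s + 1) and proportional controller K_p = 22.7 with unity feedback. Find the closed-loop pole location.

Closed loop: T(s) = K_p·G/(1+K_p·G) = 2.679/(0.0909s + 1 + 2.679), with pole at s = −(1 + 2.679)/0.0909 = −40.47.

s = -40.47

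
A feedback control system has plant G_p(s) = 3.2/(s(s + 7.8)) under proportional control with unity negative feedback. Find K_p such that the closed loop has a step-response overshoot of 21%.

From %OS = 100·exp(−πζ/√(1−ζ²)) = 21%, ζ = −ln(0.21)/√(π²+ln²(0.21)) = 0.4449.
Characteristic equation s² + 7.8s + 3.2K_p = 0 gives ζ = 7.8/(2√(3.2K_p)).
Setting ζ = 0.4449: √(3.2K_p) = 7.8/(2·0.4449) = 8.766, so K_p = 76.84/3.2 = 24.

K_p = 24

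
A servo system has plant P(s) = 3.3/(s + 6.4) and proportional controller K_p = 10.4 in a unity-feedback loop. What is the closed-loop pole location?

Closed-loop transfer function: T(s) = K_p·P(s)/(1 + K_p·P(s)) = 34.32/(s + 6.4 + 34.32) = 34.32/(s + 40.72).
The closed-loop pole is at s = −40.72.

s = -40.72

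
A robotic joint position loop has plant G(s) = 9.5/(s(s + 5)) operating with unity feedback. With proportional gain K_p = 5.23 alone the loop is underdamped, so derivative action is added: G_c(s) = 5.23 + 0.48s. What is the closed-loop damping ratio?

Forward path: (5.23 + 0.48s)·9.5/(s(s+5)). The closed-loop characteristic equation is s² + (5 + 9.5·0.48)s + 9.5·5.23 = 0.
That is s² + 9.56s + 49.69 = 0, so ω_n = 7.049 rad/s and ζ = 9.56/(2·7.049) = 0.6781.

ζ = 0.678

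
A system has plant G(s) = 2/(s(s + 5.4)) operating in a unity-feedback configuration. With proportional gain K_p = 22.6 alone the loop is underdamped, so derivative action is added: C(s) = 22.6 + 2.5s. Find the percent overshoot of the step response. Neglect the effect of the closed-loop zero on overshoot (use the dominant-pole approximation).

2.16%

Forward path: (22.6 + 2.5s)·2/(s(s+5.4)). The closed-loop characteristic equation is s² + (5.4 + 2·2.5)s + 2·22.6 = 0.
That is s² + 10.4s + 45.2 = 0, so ω_n = 6.723 rad/s and ζ = 10.4/(2·6.723) = 0.7735.
%OS = 100·exp(−πζ/√(1−ζ²)) = 2.16%.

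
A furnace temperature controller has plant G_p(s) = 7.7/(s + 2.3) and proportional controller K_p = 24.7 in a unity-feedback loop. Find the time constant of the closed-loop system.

Closed-loop transfer function: T(s) = K_p·G_p(s)/(1 + K_p·G_p(s)) = 190.2/(s + 2.3 + 190.2) = 190.2/(s + 192.5).
Time constant τ = 1/192.5 = 0.0052 s.

τ = 0.0052 s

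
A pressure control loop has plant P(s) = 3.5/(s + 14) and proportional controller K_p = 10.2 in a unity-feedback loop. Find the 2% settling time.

T_s ≈ 0.0805 s

Closed-loop transfer function: T(s) = K_p·P(s)/(1 + K_p·P(s)) = 35.7/(s + 14 + 35.7) = 35.7/(s + 49.7).
Time constant τ = 1/49.7 = 0.02012 s, so the 2% settling time is about 4τ = 0.0805 s.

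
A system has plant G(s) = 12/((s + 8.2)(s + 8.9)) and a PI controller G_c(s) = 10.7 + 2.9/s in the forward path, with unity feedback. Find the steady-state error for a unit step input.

The open loop G_c(s)G(s) has a pole at the origin (type 1), so the static position error constant is infinite and e_ss = 1/(1+∞) = 0.

0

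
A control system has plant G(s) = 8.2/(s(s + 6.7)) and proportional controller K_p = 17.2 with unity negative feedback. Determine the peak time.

From 1 + K_pG(s) = 0: s² + 6.7s + 141 = 0 ⇒ ω_n = 11.88, ζ = 0.2821.
Damped frequency ω_d = ω_n√(1−ζ²) = 11.39 rad/s, so peak time T_p = π/ω_d = 0.276 s.

T_p = 0.276 s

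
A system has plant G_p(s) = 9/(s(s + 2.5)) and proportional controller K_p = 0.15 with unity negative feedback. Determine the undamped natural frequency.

ω_n = 1.16 rad/s

The closed-loop denominator is s(s+2.5) + 0.15·9 = s² + 2.5s + 1.35.
Matching s² + 2ζω_n s + ω_n²: ω_n = √1.35 = 1.162 rad/s and 2ζω_n = 2.5, so ζ = 2.5/(2·1.162) = 1.08.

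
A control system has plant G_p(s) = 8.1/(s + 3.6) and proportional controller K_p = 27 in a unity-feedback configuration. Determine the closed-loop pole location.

Closed-loop transfer function: T(s) = K_p·G_p(s)/(1 + K_p·G_p(s)) = 218.7/(s + 3.6 + 218.7) = 218.7/(s + 222.3).
The closed-loop pole is at s = −222.3.

s = -222.3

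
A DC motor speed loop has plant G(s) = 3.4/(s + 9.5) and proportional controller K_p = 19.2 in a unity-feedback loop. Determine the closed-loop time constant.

τ = 0.0134 s

Closed-loop transfer function: T(s) = K_p·G(s)/(1 + K_p·G(s)) = 65.28/(s + 9.5 + 65.28) = 65.28/(s + 74.78).
Time constant τ = 1/74.78 = 0.0134 s.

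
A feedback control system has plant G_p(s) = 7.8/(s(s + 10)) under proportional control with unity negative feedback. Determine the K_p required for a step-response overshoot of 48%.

K_p = 61.9

From %OS = 100·exp(−πζ/√(1−ζ²)) = 48%, ζ = −ln(0.48)/√(π²+ln²(0.48)) = 0.2275.
Characteristic equation s² + 10s + 7.8K_p = 0 gives ζ = 10/(2√(7.8K_p)).
Setting ζ = 0.2275: √(7.8K_p) = 10/(2·0.2275) = 21.98, so K_p = 483/7.8 = 61.9.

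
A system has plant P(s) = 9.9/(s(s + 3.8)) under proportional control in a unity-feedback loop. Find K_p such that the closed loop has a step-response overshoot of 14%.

K_p = 1.3

From %OS = 100·exp(−πζ/√(1−ζ²)) = 14%, ζ = −ln(0.14)/√(π²+ln²(0.14)) = 0.5305.
Characteristic equation s² + 3.8s + 9.9K_p = 0 gives ζ = 3.8/(2√(9.9K_p)).
Setting ζ = 0.5305: √(9.9K_p) = 3.8/(2·0.5305) = 3.581, so K_p = 12.83/9.9 = 1.3.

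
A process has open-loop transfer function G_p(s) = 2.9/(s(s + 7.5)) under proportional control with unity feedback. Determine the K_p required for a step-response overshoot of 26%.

From %OS = 100·exp(−πζ/√(1−ζ²)) = 26%, ζ = −ln(0.26)/√(π²+ln²(0.26)) = 0.3941.
Characteristic equation s² + 7.5s + 2.9K_p = 0 gives ζ = 7.5/(2√(2.9K_p)).
Setting ζ = 0.3941: √(2.9K_p) = 7.5/(2·0.3941) = 9.516, so K_p = 90.55/2.9 = 31.2.

K_p = 31.2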